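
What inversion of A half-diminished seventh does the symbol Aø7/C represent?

first inversion

Aø7/C means A half-diminished seventh with C in the bass. C is the third of A half-diminished seventh (A–C–Eb–G), so this is first inversion.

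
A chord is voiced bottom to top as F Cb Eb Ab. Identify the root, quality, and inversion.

F half-diminished seventh, root position

The distinct note names are F, Cb, Eb, Ab. Stacked in thirds they read F–Ab–Cb–Eb, which is a half-diminished seventh chord on F.
With the root (F) in the bass, the chord is in root position (figured bass 7).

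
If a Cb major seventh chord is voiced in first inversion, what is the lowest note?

Eb

In first inversion the third is lowest. For Cb major seventh (Cb–Eb–Gb–Bb) that is Eb.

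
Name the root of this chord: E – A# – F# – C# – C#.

F#

The distinct letter names are E, A#, F#, C#. Arranged as a stack of thirds they read F#–A#–C#–E, so F# is the root (an F# dominant seventh chord).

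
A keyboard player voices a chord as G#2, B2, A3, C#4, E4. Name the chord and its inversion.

A major ninth, third inversion

The distinct note names are G#, B, A, C#, E. Stacked in thirds they read A–C#–E–G#–B, which is a major ninth chord on A.
G# is the seventh of A major ninth; seventh in the bass means third inversion.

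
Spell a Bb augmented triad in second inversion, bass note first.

F#, Bb, D

Bb augmented is Bb–D–F#. Second inversion puts the fifth (F#) in the bass, with the remaining tones above: F#, Bb, D.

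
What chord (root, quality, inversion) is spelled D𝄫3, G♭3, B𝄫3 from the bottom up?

Reducing to letter names: Dbb, Gb, Bbb. These stack in thirds as Gb–Bbb–Dbb — a Gb diminished triad.
With the fifth (Dbb) in the bass, the chord is in second inversion (figured bass 6/4).

Gb diminished, second inversion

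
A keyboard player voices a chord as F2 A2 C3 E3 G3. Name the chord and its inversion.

F major ninth, root position

The distinct note names are F, A, C, E, G. Stacked in thirds they read F–A–C–E–G, which is a major ninth chord on F.
F is the root of F major ninth; root in the bass means root position.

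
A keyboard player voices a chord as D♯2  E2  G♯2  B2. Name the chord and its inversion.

The distinct note names are D#, E, G#, B. Stacked in thirds they read E–G#–B–D#, which is a major seventh chord on E.
The lowest note is D#, the seventh of the chord, so this is third inversion (figured bass 4/2).

E major seventh, third inversion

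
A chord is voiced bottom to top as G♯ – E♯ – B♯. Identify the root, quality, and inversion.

The distinct note names are G#, E#, B#. Stacked in thirds they read E#–G#–B#, which is a minor triad on E#.
With the third (G#) in the bass, the chord is in first inversion (figured bass 6).

E# minor, first inversion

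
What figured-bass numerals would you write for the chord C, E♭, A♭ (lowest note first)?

The notes C, Eb, Ab stack in thirds as Ab–C–Eb — an Ab major triad. The bass C is the third, so this is first inversion: figured 6.

6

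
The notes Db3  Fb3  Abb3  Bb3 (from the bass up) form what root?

Bb

The distinct letter names are Db, Fb, Abb, Bb. Arranged as a stack of thirds they read Bb–Db–Fb–Abb, so Bb is the root (a Bb diminished seventh chord).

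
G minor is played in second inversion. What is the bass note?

G minor is G–Bb–D. Second inversion places the fifth in the bass: D.

D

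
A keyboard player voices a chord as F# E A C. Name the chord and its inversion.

Reducing to letter names: F#, E, A, C. These stack in thirds as F#–A–C–E — an F# half-diminished seventh chord.
F# is the root of F# half-diminished seventh; root in the bass means root position (figured bass 7).

F# half-diminished seventh, root position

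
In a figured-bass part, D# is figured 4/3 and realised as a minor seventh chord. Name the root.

G#

The figures 4/3 mean the fifth of the chord is in the bass. If D# is the fifth of a minor seventh chord, the root is G# (chord tones G#–B–D#–F#).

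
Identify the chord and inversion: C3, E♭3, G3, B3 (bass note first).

C minor-major seventh, root position

Reducing to letter names: C, Eb, G, B. These stack in thirds as C–Eb–G–B — a C minor-major seventh chord.
The lowest note is C, the root of the chord, so this is root position (figured bass 7).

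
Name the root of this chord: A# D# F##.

D#

The distinct letter names are A#, D#, F##. Arranged as a stack of thirds they read D#–F##–A#, so D# is the root (a D# major triad).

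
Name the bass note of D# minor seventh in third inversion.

In third inversion the seventh is lowest. For D# minor seventh (D#–F#–A#–C#) that is C#.

C#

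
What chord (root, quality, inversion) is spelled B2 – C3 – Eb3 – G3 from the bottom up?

The distinct note names are B, C, Eb, G. Stacked in thirds they read C–Eb–G–B, which is a minor-major seventh chord on C.
The lowest note is B, the seventh of the chord, so this is third inversion (figured bass 4/2).

C minor-major seventh, third inversion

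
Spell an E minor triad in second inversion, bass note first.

B, E, G

Spelling E minor: E–G–B. In second inversion the fifth is bass, giving B, E, G from the bottom.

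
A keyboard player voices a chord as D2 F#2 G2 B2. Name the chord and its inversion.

The distinct note names are D, F#, G, B. Stacked in thirds they read G–B–D–F#, which is a major seventh chord on G.
With the fifth (D) in the bass, the chord is in second inversion (figured bass 4/3).

G major seventh, second inversion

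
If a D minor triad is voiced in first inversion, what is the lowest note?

D minor is D–F–A. First inversion places the third in the bass: F.

F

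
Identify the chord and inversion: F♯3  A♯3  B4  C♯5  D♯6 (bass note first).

B major ninth, second inversion

The distinct note names are F#, A#, B, C#, D#. Stacked in thirds they read B–D#–F#–A#–C#, which is a major ninth chord on B.
With the fifth (F#) in the bass, the chord is in second inversion.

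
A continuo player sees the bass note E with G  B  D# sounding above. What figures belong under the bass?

7

The notes E, G, B, D# stack in thirds as E–G–B–D# — an E minor-major seventh chord. The bass E is the root, so this is root position: figured 7.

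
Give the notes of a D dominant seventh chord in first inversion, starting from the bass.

F#, A, C, D

The chord tones are D–F#–A–C. With the third (F#) lowest for first inversion: F#, A, C, D.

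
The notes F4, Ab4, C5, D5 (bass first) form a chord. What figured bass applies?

6/5

The notes F, Ab, C, D stack in thirds as D–F–Ab–C — a D half-diminished seventh chord. The bass F is the third, so this is first inversion: figured 6/5.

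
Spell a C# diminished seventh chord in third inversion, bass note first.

C# diminished seventh is C#–E–G–Bb. Third inversion puts the seventh (Bb) in the bass, with the remaining tones above: Bb, C#, E, G.

Bb, C#, E, G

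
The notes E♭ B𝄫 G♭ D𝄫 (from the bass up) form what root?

The distinct letter names are Eb, Bbb, Gb, Dbb. Arranged as a stack of thirds they read Eb–Gb–Bbb–Dbb, so Eb is the root (an Eb diminished seventh chord).

Eb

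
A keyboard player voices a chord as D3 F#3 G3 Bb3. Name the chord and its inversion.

G minor-major seventh, second inversion

The pitch classes D, F#, G, Bb arrange in thirds as G–Bb–D–F#: a G minor-major seventh chord.
The lowest note is D, the fifth of the chord, so this is second inversion (figured bass 4/3).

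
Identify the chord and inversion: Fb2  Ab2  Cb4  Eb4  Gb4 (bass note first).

Fb major ninth, root position

The pitch classes Fb, Ab, Cb, Eb, Gb arrange in thirds as Fb–Ab–Cb–Eb–Gb: an Fb major ninth chord.
Fb is the root of Fb major ninth; root in the bass means root position.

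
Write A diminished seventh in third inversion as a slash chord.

Adim7/Gb

Third inversion of A diminished seventh has the seventh (Gb) in the bass. As a slash chord: Adim7/Gb.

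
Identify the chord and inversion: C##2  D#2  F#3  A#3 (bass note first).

D# minor-major seventh, third inversion

The pitch classes C##, D#, F#, A# arrange in thirds as D#–F#–A#–C##: a D# minor-major seventh chord.
The lowest note is C##, the seventh of the chord, so this is third inversion (figured bass 4/2).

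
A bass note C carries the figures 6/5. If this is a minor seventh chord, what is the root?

A

The figures 6/5 mean the third of the chord is in the bass. If C is the third of a minor seventh chord, the root is A (chord tones A–C–E–G).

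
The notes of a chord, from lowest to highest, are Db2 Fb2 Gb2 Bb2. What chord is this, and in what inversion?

Gb dominant seventh, second inversion

The pitch classes Db, Fb, Gb, Bb arrange in thirds as Gb–Bb–Db–Fb: a Gb dominant seventh chord.
With the fifth (Db) in the bass, the chord is in second inversion (figured bass 4/3).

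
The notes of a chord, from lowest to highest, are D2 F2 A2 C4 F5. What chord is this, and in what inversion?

D minor seventh, root position

The distinct note names are D, F, A, C. Stacked in thirds they read D–F–A–C, which is a minor seventh chord on D.
With the root (D) in the bass, the chord is in root position (figured bass 7).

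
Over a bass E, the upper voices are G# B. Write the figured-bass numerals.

The notes E, G#, B stack in thirds as E–G#–B — an E major triad. The bass E is the root, so this is root position: figured 5/3.

5/3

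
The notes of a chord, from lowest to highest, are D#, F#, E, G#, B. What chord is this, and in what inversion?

The distinct note names are D#, F#, E, G#, B. Stacked in thirds they read E–G#–B–D#–F#, which is a major ninth chord on E.
The lowest note is D#, the seventh of the chord, so this is third inversion.

E major ninth, third inversion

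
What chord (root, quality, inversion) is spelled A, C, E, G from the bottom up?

A minor seventh, root position

The pitch classes A, C, E, G arrange in thirds as A–C–E–G: an A minor seventh chord.
With the root (A) in the bass, the chord is in root position (figured bass 7).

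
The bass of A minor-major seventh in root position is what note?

A

The root of A minor-major seventh (A–C–E–G#) is A; that is the bass in root position.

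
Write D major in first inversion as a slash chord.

First inversion of D major has the third (F#) in the bass. As a slash chord: D/F#.

D/F#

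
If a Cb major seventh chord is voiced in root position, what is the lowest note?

The root of Cb major seventh (Cb–Eb–Gb–Bb) is Cb; that is the bass in root position.

Cb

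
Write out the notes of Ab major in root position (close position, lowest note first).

Ab, C, Eb

The chord tones are Ab–C–Eb. With the root (Ab) lowest for root position: Ab, C, Eb.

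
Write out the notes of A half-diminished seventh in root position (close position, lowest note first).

A, C, Eb, G

Spelling A half-diminished seventh: A–C–Eb–G. In root position the root is bass, giving A, C, Eb, G from the bottom.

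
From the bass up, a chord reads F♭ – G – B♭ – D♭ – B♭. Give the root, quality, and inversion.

The pitch classes Fb, G, Bb, Db arrange in thirds as G–Bb–Db–Fb: a G diminished seventh chord.
With the seventh (Fb) in the bass, the chord is in third inversion (figured bass 4/2).

G diminished seventh, third inversion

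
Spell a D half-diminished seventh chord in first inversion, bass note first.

D half-diminished seventh is D–F–Ab–C. First inversion puts the third (F) in the bass, with the remaining tones above: F, Ab, C, D.

F, Ab, C, D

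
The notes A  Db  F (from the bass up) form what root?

The distinct letter names are A, Db, F. Arranged as a stack of thirds they read Db–F–A, so Db is the root (a Db augmented triad).

Db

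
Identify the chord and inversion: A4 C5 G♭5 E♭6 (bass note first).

The distinct note names are A, C, Gb, Eb. Stacked in thirds they read A–C–Eb–Gb, which is a diminished seventh chord on A.
The lowest note is A, the root of the chord, so this is root position (figured bass 7).

A diminished seventh, root position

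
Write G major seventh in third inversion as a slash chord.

Third inversion of G major seventh has the seventh (F#) in the bass. As a slash chord: Gmaj7/F#.

Gmaj7/F#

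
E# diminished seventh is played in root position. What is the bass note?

The root of E# diminished seventh (E#–G#–B–D) is E#; that is the bass in root position.

E#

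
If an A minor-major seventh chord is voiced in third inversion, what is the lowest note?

In third inversion the seventh is lowest. For A minor-major seventh (A–C–E–G#) that is G#.

G#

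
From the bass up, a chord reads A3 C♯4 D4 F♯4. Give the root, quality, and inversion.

The pitch classes A, C#, D, F# arrange in thirds as D–F#–A–C#: a D major seventh chord.
The lowest note is A, the fifth of the chord, so this is second inversion (figured bass 4/3).

D major seventh, second inversion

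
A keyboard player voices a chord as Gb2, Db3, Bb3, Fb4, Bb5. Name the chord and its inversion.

Gb dominant seventh, root position

The pitch classes Gb, Db, Bb, Fb arrange in thirds as Gb–Bb–Db–Fb: a Gb dominant seventh chord.
The lowest note is Gb, the root of the chord, so this is root position (figured bass 7).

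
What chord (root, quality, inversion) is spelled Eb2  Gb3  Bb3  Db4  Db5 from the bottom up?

The distinct note names are Eb, Gb, Bb, Db. Stacked in thirds they read Eb–Gb–Bb–Db, which is a minor seventh chord on Eb.
With the root (Eb) in the bass, the chord is in root position (figured bass 7).

Eb minor seventh, root position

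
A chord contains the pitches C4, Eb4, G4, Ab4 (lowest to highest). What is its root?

C, Eb, G, Ab are the tones of an Ab major seventh chord (Ab–C–Eb–G), making Ab the root.

Ab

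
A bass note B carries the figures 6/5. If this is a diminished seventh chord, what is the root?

G#

The figures 6/5 mean the third of the chord is in the bass. If B is the third of a diminished seventh chord, the root is G# (chord tones G#–B–D–F).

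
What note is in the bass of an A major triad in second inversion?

A major is A–C#–E. Second inversion places the fifth in the bass: E.

E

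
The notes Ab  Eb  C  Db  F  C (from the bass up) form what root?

Db

Ab, Eb, C, Db, F are the tones of a Db major ninth chord (Db–F–Ab–C–Eb), making Db the root.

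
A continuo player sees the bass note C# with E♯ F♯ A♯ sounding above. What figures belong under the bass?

The notes C#, E#, F#, A# stack in thirds as F#–A#–C#–E# — an F# major seventh chord. The bass C# is the fifth, so this is second inversion: figured 4/3.

4/3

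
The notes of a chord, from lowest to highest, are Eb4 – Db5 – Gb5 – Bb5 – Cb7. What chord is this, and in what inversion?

The distinct note names are Eb, Db, Gb, Bb, Cb. Stacked in thirds they read Cb–Eb–Gb–Bb–Db, which is a major ninth chord on Cb.
Eb is the third of Cb major ninth; third in the bass means first inversion.

Cb major ninth, first inversion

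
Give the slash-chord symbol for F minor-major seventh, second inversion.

Second inversion of F minor-major seventh has the fifth (C) in the bass. As a slash chord: Fm(maj7)/C.

Fm(maj7)/C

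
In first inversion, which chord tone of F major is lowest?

A

The third of F major (F–A–C) is A; that is the bass in first inversion.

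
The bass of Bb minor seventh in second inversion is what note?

F

Bb minor seventh is Bb–Db–F–Ab. Second inversion places the fifth in the bass: F.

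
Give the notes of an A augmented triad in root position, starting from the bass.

The chord tones are A–C#–E#. With the root (A) lowest for root position: A, C#, E#.

A, C#, E#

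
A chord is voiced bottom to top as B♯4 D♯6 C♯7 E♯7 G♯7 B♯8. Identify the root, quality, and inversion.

C# major ninth, third inversion

Reducing to letter names: B#, D#, C#, E#, G#. These stack in thirds as C#–E#–G#–B#–D# — a C# major ninth chord.
With the seventh (B#) in the bass, the chord is in third inversion.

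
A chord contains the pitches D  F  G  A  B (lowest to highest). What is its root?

G

Reordering D, F, G, A, B into stacked thirds gives G–B–D–F–A; the bottom of that stack, G, is the root.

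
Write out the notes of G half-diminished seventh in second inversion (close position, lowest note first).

Db, F, G, Bb

The chord tones are G–Bb–Db–F. With the fifth (Db) lowest for second inversion: Db, F, G, Bb.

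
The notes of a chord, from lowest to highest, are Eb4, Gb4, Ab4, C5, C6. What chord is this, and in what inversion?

Reducing to letter names: Eb, Gb, Ab, C. These stack in thirds as Ab–C–Eb–Gb — an Ab dominant seventh chord.
With the fifth (Eb) in the bass, the chord is in second inversion (figured bass 4/3).

Ab dominant seventh, second inversion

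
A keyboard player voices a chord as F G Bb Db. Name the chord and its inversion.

G half-diminished seventh, third inversion

The pitch classes F, G, Bb, Db arrange in thirds as G–Bb–Db–F: a G half-diminished seventh chord.
F is the seventh of G half-diminished seventh; seventh in the bass means third inversion (figured bass 4/2).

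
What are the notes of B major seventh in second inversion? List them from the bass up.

F#, A#, B, D#

Spelling B major seventh: B–D#–F#–A#. In second inversion the fifth is bass, giving F#, A#, B, D# from the bottom.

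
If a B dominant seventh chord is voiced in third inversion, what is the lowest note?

A

In third inversion the seventh is lowest. For B dominant seventh (B–D#–F#–A) that is A.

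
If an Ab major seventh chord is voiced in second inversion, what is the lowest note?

Eb

In second inversion the fifth is lowest. For Ab major seventh (Ab–C–Eb–G) that is Eb.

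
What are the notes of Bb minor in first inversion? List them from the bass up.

Bb minor is Bb–Db–F. First inversion puts the third (Db) in the bass, with the remaining tones above: Db, F, Bb.

Db, F, Bb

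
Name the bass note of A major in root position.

A

A major is A–C#–E. Root position places the root in the bass: A.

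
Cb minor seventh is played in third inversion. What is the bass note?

The seventh of Cb minor seventh (Cb–Ebb–Gb–Bbb) is Bbb; that is the bass in third inversion.

Bbb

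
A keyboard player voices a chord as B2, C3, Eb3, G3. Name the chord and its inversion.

C minor-major seventh, third inversion

The pitch classes B, C, Eb, G arrange in thirds as C–Eb–G–B: a C minor-major seventh chord.
B is the seventh of C minor-major seventh; seventh in the bass means third inversion (figured bass 4/2).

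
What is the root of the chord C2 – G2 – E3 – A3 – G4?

C, G, E, A are the tones of an A minor seventh chord (A–C–E–G), making A the root.

A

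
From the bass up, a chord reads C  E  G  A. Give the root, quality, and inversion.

A minor seventh, first inversion

The pitch classes C, E, G, A arrange in thirds as A–C–E–G: an A minor seventh chord.
C is the third of A minor seventh; third in the bass means first inversion (figured bass 6/5).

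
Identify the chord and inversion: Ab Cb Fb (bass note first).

Fb major, first inversion

Reducing to letter names: Ab, Cb, Fb. These stack in thirds as Fb–Ab–Cb — an Fb major triad.
The lowest note is Ab, the third of the chord, so this is first inversion (figured bass 6).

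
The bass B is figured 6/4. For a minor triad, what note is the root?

The figures 6/4 mean the fifth of the chord is in the bass. If B is the fifth of a minor triad, the root is E (chord tones E–G–B).

E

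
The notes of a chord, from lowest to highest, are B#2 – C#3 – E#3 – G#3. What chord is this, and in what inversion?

C# major seventh, third inversion

Reducing to letter names: B#, C#, E#, G#. These stack in thirds as C#–E#–G#–B# — a C# major seventh chord.
The lowest note is B#, the seventh of the chord, so this is third inversion (figured bass 4/2).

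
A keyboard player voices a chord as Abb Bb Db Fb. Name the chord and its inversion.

The distinct note names are Abb, Bb, Db, Fb. Stacked in thirds they read Bb–Db–Fb–Abb, which is a diminished seventh chord on Bb.
With the seventh (Abb) in the bass, the chord is in third inversion (figured bass 4/2).

Bb diminished seventh, third inversion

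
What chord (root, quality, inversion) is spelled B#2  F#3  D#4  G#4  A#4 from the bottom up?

The distinct note names are B#, F#, D#, G#, A#. Stacked in thirds they read G#–B#–D#–F#–A#, which is a dominant ninth chord on G#.
The lowest note is B#, the third of the chord, so this is first inversion.

G# dominant ninth, first inversion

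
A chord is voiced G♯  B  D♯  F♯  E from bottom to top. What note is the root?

G#, B, D#, F#, E are the tones of an E major ninth chord (E–G#–B–D#–F#), making E the root.

E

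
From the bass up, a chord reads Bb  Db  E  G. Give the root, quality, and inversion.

E diminished seventh, second inversion

The distinct note names are Bb, Db, E, G. Stacked in thirds they read E–G–Bb–Db, which is a diminished seventh chord on E.
Bb is the fifth of E diminished seventh; fifth in the bass means second inversion (figured bass 4/3).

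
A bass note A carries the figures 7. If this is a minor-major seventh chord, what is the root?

A

The figures 7 mean the root of the chord is in the bass. If A is the root of a minor-major seventh chord, the root is A (chord tones A–C–E–G#).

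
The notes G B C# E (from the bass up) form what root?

C#

The distinct letter names are G, B, C#, E. Arranged as a stack of thirds they read C#–E–G–B, so C# is the root (a C# half-diminished seventh chord).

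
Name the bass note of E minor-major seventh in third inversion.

The seventh of E minor-major seventh (E–G–B–D#) is D#; that is the bass in third inversion.

D#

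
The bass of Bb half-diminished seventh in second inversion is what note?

Bb half-diminished seventh is Bb–Db–Fb–Ab. Second inversion places the fifth in the bass: Fb.

Fb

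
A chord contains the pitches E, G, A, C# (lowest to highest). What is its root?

A

E, G, A, C# are the tones of an A dominant seventh chord (A–C#–E–G), making A the root.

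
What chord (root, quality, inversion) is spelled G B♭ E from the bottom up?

E diminished, first inversion

The pitch classes G, Bb, E arrange in thirds as E–G–Bb: an E diminished triad.
The lowest note is G, the third of the chord, so this is first inversion (figured bass 6).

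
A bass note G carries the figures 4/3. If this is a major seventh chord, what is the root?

The figures 4/3 mean the fifth of the chord is in the bass. If G is the fifth of a major seventh chord, the root is C (chord tones C–E–G–B).

C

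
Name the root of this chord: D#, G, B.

G

The distinct letter names are D#, G, B. Arranged as a stack of thirds they read G–B–D#, so G is the root (a G augmented triad).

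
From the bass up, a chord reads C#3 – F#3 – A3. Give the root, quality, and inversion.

Reducing to letter names: C#, F#, A. These stack in thirds as F#–A–C# — an F# minor triad.
The lowest note is C#, the fifth of the chord, so this is second inversion (figured bass 6/4).

F# minor, second inversion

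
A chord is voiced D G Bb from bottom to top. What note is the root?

G

The distinct letter names are D, G, Bb. Arranged as a stack of thirds they read G–Bb–D, so G is the root (a G minor triad).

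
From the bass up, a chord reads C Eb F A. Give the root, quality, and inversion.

The pitch classes C, Eb, F, A arrange in thirds as F–A–C–Eb: an F dominant seventh chord.
C is the fifth of F dominant seventh; fifth in the bass means second inversion (figured bass 4/3).

F dominant seventh, second inversion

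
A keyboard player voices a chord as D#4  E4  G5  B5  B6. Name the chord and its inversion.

Reducing to letter names: D#, E, G, B. These stack in thirds as E–G–B–D# — an E minor-major seventh chord.
With the seventh (D#) in the bass, the chord is in third inversion (figured bass 4/2).

E minor-major seventh, third inversion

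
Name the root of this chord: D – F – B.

Reordering D, F, B into stacked thirds gives B–D–F; the bottom of that stack, B, is the root.

B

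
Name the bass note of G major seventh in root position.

G major seventh is G–B–D–F#. Root position places the root in the bass: G.

G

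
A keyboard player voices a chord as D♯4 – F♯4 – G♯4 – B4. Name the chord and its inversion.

G# minor seventh, second inversion

The pitch classes D#, F#, G#, B arrange in thirds as G#–B–D#–F#: a G# minor seventh chord.
D# is the fifth of G# minor seventh; fifth in the bass means second inversion (figured bass 4/3).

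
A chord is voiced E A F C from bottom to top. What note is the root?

F

E, A, F, C are the tones of an F major seventh chord (F–A–C–E), making F the root.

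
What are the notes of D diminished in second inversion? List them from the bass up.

Spelling D diminished: D–F–Ab. In second inversion the fifth is bass, giving Ab, D, F from the bottom.

Ab, D, F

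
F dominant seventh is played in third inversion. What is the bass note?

Eb

The seventh of F dominant seventh (F–A–C–Eb) is Eb; that is the bass in third inversion.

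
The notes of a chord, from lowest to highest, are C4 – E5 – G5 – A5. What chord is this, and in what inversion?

The distinct note names are C, E, G, A. Stacked in thirds they read A–C–E–G, which is a minor seventh chord on A.
C is the third of A minor seventh; third in the bass means first inversion (figured bass 6/5).

A minor seventh, first inversion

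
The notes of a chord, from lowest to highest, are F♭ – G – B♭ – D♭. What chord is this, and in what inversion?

G diminished seventh, third inversion

The distinct note names are Fb, G, Bb, Db. Stacked in thirds they read G–Bb–Db–Fb, which is a diminished seventh chord on G.
The lowest note is Fb, the seventh of the chord, so this is third inversion (figured bass 4/2).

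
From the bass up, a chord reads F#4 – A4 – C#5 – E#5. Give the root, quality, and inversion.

F# minor-major seventh, root position

The distinct note names are F#, A, C#, E#. Stacked in thirds they read F#–A–C#–E#, which is a minor-major seventh chord on F#.
F# is the root of F# minor-major seventh; root in the bass means root position (figured bass 7).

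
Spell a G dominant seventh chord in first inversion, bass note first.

The chord tones are G–B–D–F. With the third (B) lowest for first inversion: B, D, F, G.

B, D, F, G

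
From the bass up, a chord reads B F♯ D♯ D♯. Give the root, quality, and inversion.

Reducing to letter names: B, F#, D#. These stack in thirds as B–D#–F# — a B major triad.
The lowest note is B, the root of the chord, so this is root position (figured bass 5/3).

B major, root position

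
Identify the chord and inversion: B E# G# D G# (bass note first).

The pitch classes B, E#, G#, D arrange in thirds as E#–G#–B–D: an E# diminished seventh chord.
The lowest note is B, the fifth of the chord, so this is second inversion (figured bass 4/3).

E# diminished seventh, second inversion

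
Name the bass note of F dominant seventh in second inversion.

C

The fifth of F dominant seventh (F–A–C–Eb) is C; that is the bass in second inversion.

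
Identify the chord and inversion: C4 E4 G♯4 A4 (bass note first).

A minor-major seventh, first inversion

The distinct note names are C, E, G#, A. Stacked in thirds they read A–C–E–G#, which is a minor-major seventh chord on A.
With the third (C) in the bass, the chord is in first inversion (figured bass 6/5).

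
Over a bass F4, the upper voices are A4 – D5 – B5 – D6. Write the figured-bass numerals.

The notes F, A, D, B stack in thirds as B–D–F–A — a B half-diminished seventh chord. The bass F is the fifth, so this is second inversion: figured 4/3.

4/3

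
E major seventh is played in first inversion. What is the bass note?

The third of E major seventh (E–G#–B–D#) is G#; that is the bass in first inversion.

G#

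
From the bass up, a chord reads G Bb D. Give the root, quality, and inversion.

Reducing to letter names: G, Bb, D. These stack in thirds as G–Bb–D — a G minor triad.
With the root (G) in the bass, the chord is in root position (figured bass 5/3).

G minor, root position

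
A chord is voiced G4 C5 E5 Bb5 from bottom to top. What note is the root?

G, C, E, Bb are the tones of a C dominant seventh chord (C–E–G–Bb), making C the root.

C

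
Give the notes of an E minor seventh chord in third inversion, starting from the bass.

D, E, G, B

The chord tones are E–G–B–D. With the seventh (D) lowest for third inversion: D, E, G, B.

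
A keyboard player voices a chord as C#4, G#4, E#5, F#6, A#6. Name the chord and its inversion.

F# major ninth, second inversion

The distinct note names are C#, G#, E#, F#, A#. Stacked in thirds they read F#–A#–C#–E#–G#, which is a major ninth chord on F#.
C# is the fifth of F# major ninth; fifth in the bass means second inversion.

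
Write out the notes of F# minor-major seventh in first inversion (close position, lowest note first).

A, C#, E#, F#

F# minor-major seventh is F#–A–C#–E#. First inversion puts the third (A) in the bass, with the remaining tones above: A, C#, E#, F#.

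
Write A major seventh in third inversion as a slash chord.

Third inversion of A major seventh has the seventh (G#) in the bass. As a slash chord: Amaj7/G#.

Amaj7/G#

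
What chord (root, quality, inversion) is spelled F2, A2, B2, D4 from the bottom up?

Reducing to letter names: F, A, B, D. These stack in thirds as B–D–F–A — a B half-diminished seventh chord.
F is the fifth of B half-diminished seventh; fifth in the bass means second inversion (figured bass 4/3).

B half-diminished seventh, second inversion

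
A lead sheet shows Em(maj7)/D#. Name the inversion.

third inversion

Em(maj7)/D# means E minor-major seventh with D# in the bass. D# is the seventh of E minor-major seventh (E–G–B–D#), so this is third inversion.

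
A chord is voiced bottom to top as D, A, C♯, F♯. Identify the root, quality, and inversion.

D major seventh, root position

Reducing to letter names: D, A, C#, F#. These stack in thirds as D–F#–A–C# — a D major seventh chord.
D is the root of D major seventh; root in the bass means root position (figured bass 7).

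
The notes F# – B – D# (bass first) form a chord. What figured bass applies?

6/4

The notes F#, B, D# stack in thirds as B–D#–F# — a B major triad. The bass F# is the fifth, so this is second inversion: figured 6/4.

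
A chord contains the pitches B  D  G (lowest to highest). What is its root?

Reordering B, D, G into stacked thirds gives G–B–D; the bottom of that stack, G, is the root.

G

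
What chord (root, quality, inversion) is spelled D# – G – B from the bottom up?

G augmented, second inversion

The distinct note names are D#, G, B. Stacked in thirds they read G–B–D#, which is an augmented triad on G.
D# is the fifth of G augmented; fifth in the bass means second inversion (figured bass 6/4).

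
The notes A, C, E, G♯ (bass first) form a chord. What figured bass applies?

7

The notes A, C, E, G# stack in thirds as A–C–E–G# — an A minor-major seventh chord. The bass A is the root, so this is root position: figured 7.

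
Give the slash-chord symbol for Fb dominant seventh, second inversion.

Fb7/Cb

Second inversion of Fb dominant seventh has the fifth (Cb) in the bass. As a slash chord: Fb7/Cb.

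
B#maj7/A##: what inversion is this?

B#maj7/A## means B# major seventh with A## in the bass. A## is the seventh of B# major seventh (B#–D##–F##–A##), so this is third inversion.

third inversion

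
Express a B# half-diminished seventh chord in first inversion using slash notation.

B#ø7/D#

First inversion of B# half-diminished seventh has the third (D#) in the bass. As a slash chord: B#ø7/D#.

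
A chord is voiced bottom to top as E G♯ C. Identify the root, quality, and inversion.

C augmented, first inversion

The pitch classes E, G#, C arrange in thirds as C–E–G#: a C augmented triad.
E is the third of C augmented; third in the bass means first inversion (figured bass 6).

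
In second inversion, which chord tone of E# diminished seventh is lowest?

E# diminished seventh is E#–G#–B–D. Second inversion places the fifth in the bass: B.

B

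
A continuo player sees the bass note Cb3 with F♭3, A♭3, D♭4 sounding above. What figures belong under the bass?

4/2

The notes Cb, Fb, Ab, Db stack in thirds as Db–Fb–Ab–Cb — a Db minor seventh chord. The bass Cb is the seventh, so this is third inversion: figured 4/2.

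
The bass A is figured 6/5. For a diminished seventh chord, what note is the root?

The figures 6/5 mean the third of the chord is in the bass. If A is the third of a diminished seventh chord, the root is F# (chord tones F#–A–C–Eb).

F#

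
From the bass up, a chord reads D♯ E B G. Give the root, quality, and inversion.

E minor-major seventh, third inversion

The pitch classes D#, E, B, G arrange in thirds as E–G–B–D#: an E minor-major seventh chord.
D# is the seventh of E minor-major seventh; seventh in the bass means third inversion (figured bass 4/2).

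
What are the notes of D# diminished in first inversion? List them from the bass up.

F#, A, D#

Spelling D# diminished: D#–F#–A. In first inversion the third is bass, giving F#, A, D# from the bottom.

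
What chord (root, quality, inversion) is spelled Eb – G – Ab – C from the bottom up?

Ab major seventh, second inversion

The pitch classes Eb, G, Ab, C arrange in thirds as Ab–C–Eb–G: an Ab major seventh chord.
Eb is the fifth of Ab major seventh; fifth in the bass means second inversion (figured bass 4/3).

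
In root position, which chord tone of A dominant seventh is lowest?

A

The root of A dominant seventh (A–C#–E–G) is A; that is the bass in root position.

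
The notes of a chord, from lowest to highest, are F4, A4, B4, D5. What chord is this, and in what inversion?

The pitch classes F, A, B, D arrange in thirds as B–D–F–A: a B half-diminished seventh chord.
F is the fifth of B half-diminished seventh; fifth in the bass means second inversion (figured bass 4/3).

B half-diminished seventh, second inversion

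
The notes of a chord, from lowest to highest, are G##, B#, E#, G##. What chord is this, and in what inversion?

The distinct note names are G##, B#, E#. Stacked in thirds they read E#–G##–B#, which is a major triad on E#.
The lowest note is G##, the third of the chord, so this is first inversion (figured bass 6).

E# major, first inversion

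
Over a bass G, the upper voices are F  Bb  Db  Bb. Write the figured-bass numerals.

7

The notes G, F, Bb, Db stack in thirds as G–Bb–Db–F — a G half-diminished seventh chord. The bass G is the root, so this is root position: figured 7.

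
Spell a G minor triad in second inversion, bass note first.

The chord tones are G–Bb–D. With the fifth (D) lowest for second inversion: D, G, Bb.

D, G, Bb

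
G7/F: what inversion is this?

G7/F means G dominant seventh with F in the bass. F is the seventh of G dominant seventh (G–B–D–F), so this is third inversion.

third inversion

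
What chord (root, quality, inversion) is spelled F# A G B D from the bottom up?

G major ninth, third inversion

Reducing to letter names: F#, A, G, B, D. These stack in thirds as G–B–D–F#–A — a G major ninth chord.
F# is the seventh of G major ninth; seventh in the bass means third inversion.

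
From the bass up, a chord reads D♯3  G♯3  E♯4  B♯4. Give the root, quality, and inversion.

E# minor seventh, third inversion

The distinct note names are D#, G#, E#, B#. Stacked in thirds they read E#–G#–B#–D#, which is a minor seventh chord on E#.
The lowest note is D#, the seventh of the chord, so this is third inversion (figured bass 4/2).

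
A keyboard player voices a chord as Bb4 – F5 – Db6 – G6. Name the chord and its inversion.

Reducing to letter names: Bb, F, Db, G. These stack in thirds as G–Bb–Db–F — a G half-diminished seventh chord.
With the third (Bb) in the bass, the chord is in first inversion (figured bass 6/5).

G half-diminished seventh, first inversion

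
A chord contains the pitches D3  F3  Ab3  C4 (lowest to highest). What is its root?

D, F, Ab, C are the tones of a D half-diminished seventh chord (D–F–Ab–C), making D the root.

D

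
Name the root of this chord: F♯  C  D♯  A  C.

D#

F#, C, D#, A are the tones of a D# diminished seventh chord (D#–F#–A–C), making D# the root.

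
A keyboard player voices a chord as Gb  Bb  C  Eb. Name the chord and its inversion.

The distinct note names are Gb, Bb, C, Eb. Stacked in thirds they read C–Eb–Gb–Bb, which is a half-diminished seventh chord on C.
The lowest note is Gb, the fifth of the chord, so this is second inversion (figured bass 4/3).

C half-diminished seventh, second inversion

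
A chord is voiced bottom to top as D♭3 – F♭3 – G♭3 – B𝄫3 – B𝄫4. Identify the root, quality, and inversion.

Gb minor seventh, second inversion

The pitch classes Db, Fb, Gb, Bbb arrange in thirds as Gb–Bbb–Db–Fb: a Gb minor seventh chord.
The lowest note is Db, the fifth of the chord, so this is second inversion (figured bass 4/3).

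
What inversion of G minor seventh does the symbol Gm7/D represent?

second inversion

Gm7/D means G minor seventh with D in the bass. D is the fifth of G minor seventh (G–Bb–D–F), so this is second inversion.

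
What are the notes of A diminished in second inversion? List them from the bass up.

A diminished is A–C–Eb. Second inversion puts the fifth (Eb) in the bass, with the remaining tones above: Eb, A, C.

Eb, A, C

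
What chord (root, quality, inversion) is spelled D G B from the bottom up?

The pitch classes D, G, B arrange in thirds as G–B–D: a G major triad.
The lowest note is D, the fifth of the chord, so this is second inversion (figured bass 6/4).

G major, second inversion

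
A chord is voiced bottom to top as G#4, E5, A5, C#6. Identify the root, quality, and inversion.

A major seventh, third inversion

Reducing to letter names: G#, E, A, C#. These stack in thirds as A–C#–E–G# — an A major seventh chord.
The lowest note is G#, the seventh of the chord, so this is third inversion (figured bass 4/2).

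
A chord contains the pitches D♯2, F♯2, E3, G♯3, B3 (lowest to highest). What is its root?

D#, F#, E, G#, B are the tones of an E major ninth chord (E–G#–B–D#–F#), making E the root.

E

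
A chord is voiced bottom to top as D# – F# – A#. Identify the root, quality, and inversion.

D# minor, root position

Reducing to letter names: D#, F#, A#. These stack in thirds as D#–F#–A# — a D# minor triad.
D# is the root of D# minor; root in the bass means root position (figured bass 5/3).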